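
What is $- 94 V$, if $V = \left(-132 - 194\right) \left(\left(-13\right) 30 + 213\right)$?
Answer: $-5423988$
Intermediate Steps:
$V = 57702$ ($V = - 326 \left(-390 + 213\right) = \left(-326\right) \left(-177\right) = 57702$)
$- 94 V = \left(-94\right) 57702 = -5423988$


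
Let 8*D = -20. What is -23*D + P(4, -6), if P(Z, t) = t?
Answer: 103/2 ≈ 51.500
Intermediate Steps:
D = -5/2 (D = (1/8)*(-20) = -5/2 ≈ -2.5000)
-23*D + P(4, -6) = -23*(-5/2) - 6 = 115/2 - 6 = 103/2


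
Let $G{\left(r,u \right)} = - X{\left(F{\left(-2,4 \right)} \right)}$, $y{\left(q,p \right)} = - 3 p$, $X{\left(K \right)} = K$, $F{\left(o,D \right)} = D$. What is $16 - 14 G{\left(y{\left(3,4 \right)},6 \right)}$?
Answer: $72$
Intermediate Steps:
$G{\left(r,u \right)} = -4$ ($G{\left(r,u \right)} = \left(-1\right) 4 = -4$)
$16 - 14 G{\left(y{\left(3,4 \right)},6 \right)} = 16 - -56 = 16 + 56 = 72$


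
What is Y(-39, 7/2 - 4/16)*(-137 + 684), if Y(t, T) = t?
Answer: -21333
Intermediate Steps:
Y(-39, 7/2 - 4/16)*(-137 + 684) = -39*(-137 + 684) = -39*547 = -21333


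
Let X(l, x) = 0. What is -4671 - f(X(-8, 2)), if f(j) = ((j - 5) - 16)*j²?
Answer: -4671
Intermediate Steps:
f(j) = j²*(-21 + j) (f(j) = ((-5 + j) - 16)*j² = (-21 + j)*j² = j²*(-21 + j))
-4671 - f(X(-8, 2)) = -4671 - 0²*(-21 + 0) = -4671 - 0*(-21) = -4671 - 1*0 = -4671 + 0 = -4671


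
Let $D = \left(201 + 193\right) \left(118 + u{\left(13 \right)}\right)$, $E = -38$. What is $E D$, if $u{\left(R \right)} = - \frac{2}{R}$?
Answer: $- \frac{22937104}{13} \approx -1.7644 \cdot 10^{6}$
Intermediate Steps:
$D = \frac{603608}{13}$ ($D = \left(201 + 193\right) \left(118 - \frac{2}{13}\right) = 394 \left(118 - \frac{2}{13}\right) = 394 \cdot \frac{1532}{13} = \frac{603608}{13} \approx 46431.0$)
$E D = \left(-38\right) \frac{603608}{13} = - \frac{22937104}{13}$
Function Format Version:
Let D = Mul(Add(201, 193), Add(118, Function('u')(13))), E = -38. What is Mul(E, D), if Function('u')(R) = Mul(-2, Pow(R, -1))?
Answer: Rational(-22937104, 13) ≈ -1.7644e+6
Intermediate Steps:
D = Rational(603608, 13) (D = Mul(Add(201, 193), Add(118, Mul(-2, Pow(13, -1)))) = Mul(394, Add(118, Mul(-2, Rational(1, 13)))) = Mul(394, Add(118, Rational(-2, 13))) = Mul(394, Rational(1532, 13)) = Rational(603608, 13) ≈ 46431.)
Mul(E, D) = Mul(-38, Rational(603608, 13)) = Rational(-22937104, 13)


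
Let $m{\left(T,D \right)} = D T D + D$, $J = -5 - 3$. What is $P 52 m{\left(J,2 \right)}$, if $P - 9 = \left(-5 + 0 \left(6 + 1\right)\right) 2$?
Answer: $1560$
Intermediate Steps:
$J = -8$
$P = -1$ ($P = 9 + \left(-5 + 0 \left(6 + 1\right)\right) 2 = 9 + \left(-5 + 0 \cdot 7\right) 2 = 9 + \left(-5 + 0\right) 2 = 9 - 10 = -1$)
$m{\left(T,D \right)} = D + T D^{2}$ ($m{\left(T,D \right)} = T D^{2} + D = D + T D^{2}$)
$P 52 m{\left(J,2 \right)} = \left(-1\right) 52 \cdot 2 \left(1 + 2 \left(-8\right)\right) = - 52 \cdot 2 \left(1 - 16\right) = - 52 \cdot 2 \left(-15\right) = \left(-52\right) \left(-30\right) = 1560$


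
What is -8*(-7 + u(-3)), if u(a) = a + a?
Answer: 104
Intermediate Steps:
u(a) = 2*a
-8*(-7 + u(-3)) = -8*(-7 + 2*(-3)) = -8*(-7 - 6) = -8*(-13) = 104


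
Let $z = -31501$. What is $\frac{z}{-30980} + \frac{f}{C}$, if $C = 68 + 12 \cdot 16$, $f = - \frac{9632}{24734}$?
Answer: $\frac{5056987287}{4980685580} \approx 1.0153$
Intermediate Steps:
$f = - \frac{4816}{12367}$ ($f = \left(-9632\right) \frac{1}{24734} = - \frac{4816}{12367} \approx -0.38942$)
$C = 260$ ($C = 68 + 192 = 260$)
$\frac{z}{-30980} + \frac{f}{C} = - \frac{31501}{-30980} - \frac{4816}{12367 \cdot 260} = \left(-31501\right) \left(- \frac{1}{30980}\right) - \frac{1204}{803855} = \frac{31501}{30980} - \frac{1204}{803855} = \frac{5056987287}{4980685580}$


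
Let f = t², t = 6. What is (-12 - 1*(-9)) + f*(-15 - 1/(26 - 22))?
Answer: -552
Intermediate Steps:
f = 36 (f = 6² = 36)
(-12 - 1*(-9)) + f*(-15 - 1/(26 - 22)) = (-12 - 1*(-9)) + 36*(-15 - 1/(26 - 22)) = (-12 + 9) + 36*(-15 - 1/4) = -3 + 36*(-15 - 1*¼) = -3 + 36*(-15 - ¼) = -3 + 36*(-61/4) = -3 - 549 = -552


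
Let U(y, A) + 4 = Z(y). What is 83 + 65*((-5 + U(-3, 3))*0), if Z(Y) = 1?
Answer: 83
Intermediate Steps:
U(y, A) = -3 (U(y, A) = -4 + 1 = -3)
83 + 65*((-5 + U(-3, 3))*0) = 83 + 65*((-5 - 3)*0) = 83 + 65*(-8*0) = 83 + 65*0 = 83 + 0 = 83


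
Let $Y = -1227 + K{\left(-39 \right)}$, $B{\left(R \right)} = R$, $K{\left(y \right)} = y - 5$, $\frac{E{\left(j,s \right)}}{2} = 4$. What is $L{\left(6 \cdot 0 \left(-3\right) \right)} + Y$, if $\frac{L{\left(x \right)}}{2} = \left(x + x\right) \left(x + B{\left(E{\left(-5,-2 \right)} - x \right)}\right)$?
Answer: $-1271$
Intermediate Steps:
$E{\left(j,s \right)} = 8$ ($E{\left(j,s \right)} = 2 \cdot 4 = 8$)
$K{\left(y \right)} = -5 + y$ ($K{\left(y \right)} = y - 5 = -5 + y$)
$Y = -1271$ ($Y = -1227 - 44 = -1271$)
$L{\left(x \right)} = 32 x$ ($L{\left(x \right)} = 2 \left(x + x\right) \left(x - \left(-8 + x\right)\right) = 2 \cdot 2 x 8 = 2 \cdot 16 x = 32 x$)
$L{\left(6 \cdot 0 \left(-3\right) \right)} + Y = 32 \cdot 6 \cdot 0 \left(-3\right) - 1271 = 32 \cdot 0 \left(-3\right) - 1271 = 32 \cdot 0 - 1271 = 0 - 1271 = -1271$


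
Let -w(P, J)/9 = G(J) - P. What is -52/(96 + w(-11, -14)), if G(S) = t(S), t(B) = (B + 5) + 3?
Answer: -52/51 ≈ -1.0196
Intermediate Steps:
t(B) = 8 + B (t(B) = (5 + B) + 3 = 8 + B)
G(S) = 8 + S
w(P, J) = -72 - 9*J + 9*P (w(P, J) = -9*((8 + J) - P) = -9*(8 + J - P) = -72 - 9*J + 9*P)
-52/(96 + w(-11, -14)) = -52/(96 + (-72 - 9*(-14) + 9*(-11))) = -52/(96 + (-72 + 126 - 99)) = -52/(96 - 45) = -52/51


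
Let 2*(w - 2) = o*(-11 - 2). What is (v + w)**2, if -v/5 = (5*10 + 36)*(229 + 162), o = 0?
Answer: 28267024384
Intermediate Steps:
w = 2 (w = 2 + (0*(-11 - 2))/2 = 2 + (0*(-13))/2 = 2 + (1/2)*0 = 2 + 0 = 2)
v = -168130 (v = -5*(5*10 + 36)*(229 + 162) = -5*(50 + 36)*391 = -430*391 = -5*33626 = -168130)
(v + w)**2 = (-168130 + 2)**2 = (-168128)**2 = 28267024384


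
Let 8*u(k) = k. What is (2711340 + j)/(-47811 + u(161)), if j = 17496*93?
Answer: -34707744/382327 ≈ -90.780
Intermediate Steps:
j = 1627128
u(k) = k/8
(2711340 + j)/(-47811 + u(161)) = (2711340 + 1627128)/(-47811 + (⅛)*161) = 4338468/(-47811 + 161/8) = 4338468/(-382327/8) = 4338468*(-8/382327) = -34707744/382327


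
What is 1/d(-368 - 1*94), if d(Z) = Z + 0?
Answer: -1/462 ≈ -0.0021645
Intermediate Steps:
d(Z) = Z
1/d(-368 - 1*94) = 1/(-368 - 1*94) = 1/(-368 - 94) = 1/(-462) = -1/462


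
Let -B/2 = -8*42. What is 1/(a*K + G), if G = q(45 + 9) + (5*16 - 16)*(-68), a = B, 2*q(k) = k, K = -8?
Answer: -1/9701 ≈ -0.00010308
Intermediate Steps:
q(k) = k/2
B = 672 (B = -(-16)*42 = -2*(-336) = 672)
a = 672
G = -4325 (G = (45 + 9)/2 + (5*16 - 16)*(-68) = (1/2)*54 + (80 - 16)*(-68) = 27 + 64*(-68) = 27 - 4352 = -4325)
1/(a*K + G) = 1/(672*(-8) - 4325) = 1/(-5376 - 4325) = 1/(-9701) = -1/9701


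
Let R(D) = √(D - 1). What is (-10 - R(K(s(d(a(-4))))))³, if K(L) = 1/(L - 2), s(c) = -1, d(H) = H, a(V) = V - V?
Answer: -960 - 1792*I*√3/9 ≈ -960.0 - 344.87*I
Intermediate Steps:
a(V) = 0
K(L) = 1/(-2 + L)
R(D) = √(-1 + D)
(-10 - R(K(s(d(a(-4))))))³ = (-10 - √(-1 + 1/(-2 - 1)))³ = (-10 - √(-1 + 1/(-3)))³ = (-10 - √(-1 - ⅓))³ = (-10 - √(-4/3))³ = (-10 - 2*I*√3/3)³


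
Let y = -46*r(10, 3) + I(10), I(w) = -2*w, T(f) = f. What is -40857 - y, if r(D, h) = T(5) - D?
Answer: -41067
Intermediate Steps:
r(D, h) = 5 - D
y = 210 (y = -46*(5 - 1*10) - 2*10 = -46*(5 - 10) - 20 = -46*(-5) - 20 = 230 - 20 = 210)
-40857 - y = -40857 - 1*210 = -40857 - 210 = -41067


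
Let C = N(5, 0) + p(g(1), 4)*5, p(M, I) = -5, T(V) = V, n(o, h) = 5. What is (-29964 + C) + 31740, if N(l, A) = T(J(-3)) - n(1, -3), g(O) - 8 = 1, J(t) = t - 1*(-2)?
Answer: 1745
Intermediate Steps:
J(t) = 2 + t (J(t) = t + 2 = 2 + t)
g(O) = 9 (g(O) = 8 + 1 = 9)
N(l, A) = -6 (N(l, A) = (2 - 3) - 1*5 = -1 - 5 = -6)
C = -31 (C = -6 - 5*5 = -6 - 25 = -31)
(-29964 + C) + 31740 = (-29964 - 31) + 31740 = -29995 + 31740 = 1745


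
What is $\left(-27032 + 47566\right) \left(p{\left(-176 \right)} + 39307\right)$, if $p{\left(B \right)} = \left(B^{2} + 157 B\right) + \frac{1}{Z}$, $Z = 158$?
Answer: $\frac{69187865353}{79} \approx 8.758 \cdot 10^{8}$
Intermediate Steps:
$p{\left(B \right)} = \frac{1}{158} + B^{2} + 157 B$ ($p{\left(B \right)} = \left(B^{2} + 157 B\right) + \frac{1}{158} = \frac{1}{158} + B^{2} + 157 B$)
$\left(-27032 + 47566\right) \left(p{\left(-176 \right)} + 39307\right) = \left(-27032 + 47566\right) \left(\left(\frac{1}{158} - 176 \left(157 - 176\right)\right) + 39307\right) = 20534 \left(\left(\frac{1}{158} - -3344\right) + 39307\right) = 20534 \left(\left(\frac{1}{158} + 3344\right) + 39307\right) = 20534 \left(\frac{528353}{158} + 39307\right) = 20534 \cdot \frac{6738859}{158} = \frac{69187865353}{79}$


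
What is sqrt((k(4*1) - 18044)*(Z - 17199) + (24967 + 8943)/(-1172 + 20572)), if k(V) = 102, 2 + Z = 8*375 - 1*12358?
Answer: sqrt(448359154384835)/970 ≈ 21829.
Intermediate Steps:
Z = -9360 (Z = -2 + (8*375 - 1*12358) = -2 + (3000 - 12358) = -2 - 9358 = -9360)
sqrt((k(4*1) - 18044)*(Z - 17199) + (24967 + 8943)/(-1172 + 20572)) = sqrt((102 - 18044)*(-9360 - 17199) + (24967 + 8943)/(-1172 + 20572)) = sqrt(-17942*(-26559) + 33910/19400) = sqrt(476521578 + 33910*(1/19400)) = sqrt(476521578 + 3391/1940) = sqrt(924451864711/1940) = sqrt(448359154384835)/970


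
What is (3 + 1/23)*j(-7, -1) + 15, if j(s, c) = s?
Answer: -145/23 ≈ -6.3043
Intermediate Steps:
(3 + 1/23)*j(-7, -1) + 15 = (3 + 1/23)*(-7) + 15 = (70/23)*(-7) + 15 = -490/23 + 15 = -145/23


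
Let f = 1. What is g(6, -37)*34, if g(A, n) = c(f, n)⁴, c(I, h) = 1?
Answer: 34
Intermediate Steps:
g(A, n) = 1 (g(A, n) = 1⁴ = 1)
g(6, -37)*34 = 1*34 = 34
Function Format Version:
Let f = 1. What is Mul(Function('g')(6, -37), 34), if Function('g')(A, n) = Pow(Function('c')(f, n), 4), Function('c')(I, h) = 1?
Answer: 34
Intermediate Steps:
Function('g')(A, n) = 1 (Function('g')(A, n) = Pow(1, 4) = 1)
Mul(Function('g')(6, -37), 34) = Mul(1, 34) = 34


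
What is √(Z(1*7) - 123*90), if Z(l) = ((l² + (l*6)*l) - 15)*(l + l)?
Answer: I*√6478 ≈ 80.486*I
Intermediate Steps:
Z(l) = 2*l*(-15 + 7*l²) (Z(l) = ((l² + (6*l)*l) - 15)*(2*l) = ((l² + 6*l²) - 15)*(2*l) = (7*l² - 15)*(2*l) = (-15 + 7*l²)*(2*l) = 2*l*(-15 + 7*l²))
√(Z(1*7) - 123*90) = √((-30*7 + 14*(1*7)³) - 123*90) = √((-30*7 + 14*7³) - 11070) = √((-210 + 14*343) - 11070) = √((-210 + 4802) - 11070) = √(4592 - 11070) = √(-6478) = I*√6478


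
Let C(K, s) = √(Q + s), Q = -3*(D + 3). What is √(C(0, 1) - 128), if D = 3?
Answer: √(-128 + I*√17) ≈ 0.1822 + 11.315*I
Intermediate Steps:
Q = -18 (Q = -3*(3 + 3) = -3*6 = -18)
C(K, s) = √(-18 + s)
√(C(0, 1) - 128) = √(√(-18 + 1) - 128) = √(√(-17) - 128) = √(I*√17 - 128) = √(-128 + I*√17)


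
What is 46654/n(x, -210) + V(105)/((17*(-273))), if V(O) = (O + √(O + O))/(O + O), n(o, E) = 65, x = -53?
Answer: 33310951/46410 - √210/974610 ≈ 717.75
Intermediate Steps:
V(O) = (O + √2*√O)/(2*O) (V(O) = (O + √(2*O))/((2*O)) = (O + √2*√O)*(1/(2*O)) = (O + √2*√O)/(2*O))
46654/n(x, -210) + V(105)/((17*(-273))) = 46654/65 + (½ + √2/(2*√105))/((17*(-273))) = 46654*(1/65) + (½ + √2*(√105/105)/2)/(-4641) = 46654/65 + (½ + √210/210)*(-1/4641) = 46654/65 + (-1/9282 - √210/974610) = 33310951/46410 - √210/974610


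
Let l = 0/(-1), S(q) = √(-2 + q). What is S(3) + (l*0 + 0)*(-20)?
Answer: 1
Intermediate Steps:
l = 0 (l = -1*0 = 0)
S(3) + (l*0 + 0)*(-20) = √(-2 + 3) + (0*0 + 0)*(-20) = √1 + (0 + 0)*(-20) = 1 + 0*(-20) = 1 + 0 = 1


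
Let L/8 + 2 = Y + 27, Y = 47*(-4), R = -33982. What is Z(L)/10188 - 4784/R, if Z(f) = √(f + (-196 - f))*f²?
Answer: 184/1307 + 5951456*I/2547 ≈ 0.14078 + 2336.7*I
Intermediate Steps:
Y = -188
L = -1304 (L = -16 + 8*(-188 + 27) = -16 + 8*(-161) = -16 - 1288 = -1304)
Z(f) = 14*I*f² (Z(f) = √(-196)*f² = (14*I)*f² = 14*I*f²)
Z(L)/10188 - 4784/R = (14*I*(-1304)²)/10188 - 4784/(-33982) = (14*I*1700416)*(1/10188) - 4784*(-1/33982) = (23805824*I)*(1/10188) + 184/1307 = 5951456*I/2547 + 184/1307 = 184/1307 + 5951456*I/2547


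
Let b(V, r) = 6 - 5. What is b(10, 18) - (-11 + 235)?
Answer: -223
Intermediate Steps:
b(V, r) = 1
b(10, 18) - (-11 + 235) = 1 - (-11 + 235) = 1 - 1*224 = 1 - 224 = -223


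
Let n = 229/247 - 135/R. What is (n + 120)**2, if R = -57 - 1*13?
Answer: 180484777225/11957764 ≈ 15094.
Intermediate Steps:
R = -70 (R = -57 - 13 = -70)
n = 9875/3458 (n = 229/247 - 135/(-70) = 229*(1/247) - 135*(-1/70) = 229/247 + 27/14 = 9875/3458 ≈ 2.8557)
(n + 120)**2 = (9875/3458 + 120)**2 = (424835/3458)**2 = 180484777225/11957764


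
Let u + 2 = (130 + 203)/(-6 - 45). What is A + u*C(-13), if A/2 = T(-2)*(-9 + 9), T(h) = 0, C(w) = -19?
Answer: 2755/17 ≈ 162.06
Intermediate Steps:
u = -145/17 (u = -2 + (130 + 203)/(-6 - 45) = -2 + 333/(-51) = -2 + 333*(-1/51) = -2 - 111/17 = -145/17 ≈ -8.5294)
A = 0 (A = 2*(0*(-9 + 9)) = 2*(0*0) = 2*0 = 0)
A + u*C(-13) = 0 - 145/17*(-19) = 0 + 2755/17 = 2755/17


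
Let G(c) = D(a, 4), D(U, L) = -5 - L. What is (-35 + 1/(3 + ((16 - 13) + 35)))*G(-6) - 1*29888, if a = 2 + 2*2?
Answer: -1212502/41 ≈ -29573.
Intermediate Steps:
a = 6 (a = 2 + 4 = 6)
G(c) = -9 (G(c) = -5 - 1*4 = -5 - 4 = -9)
(-35 + 1/(3 + ((16 - 13) + 35)))*G(-6) - 1*29888 = (-35 + 1/(3 + ((16 - 13) + 35)))*(-9) - 1*29888 = (-35 + 1/(3 + (3 + 35)))*(-9) - 29888 = (-35 + 1/(3 + 38))*(-9) - 29888 = (-35 + 1/41)*(-9) - 29888 = -1434/41*(-9) - 29888 = 12906/41 - 29888 = -1212502/41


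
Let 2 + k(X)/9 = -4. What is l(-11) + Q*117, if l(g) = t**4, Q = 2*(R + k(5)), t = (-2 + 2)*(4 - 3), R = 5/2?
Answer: -12051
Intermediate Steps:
k(X) = -54 (k(X) = -18 + 9*(-4) = -18 - 36 = -54)
R = 5/2 (R = 5*(1/2) = 5/2 ≈ 2.5000)
t = 0 (t = 0*1 = 0)
Q = -103 (Q = 2*(5/2 - 54) = 2*(-103/2) = -103)
l(g) = 0 (l(g) = 0**4 = 0)
l(-11) + Q*117 = 0 - 103*117 = 0 - 12051 = -12051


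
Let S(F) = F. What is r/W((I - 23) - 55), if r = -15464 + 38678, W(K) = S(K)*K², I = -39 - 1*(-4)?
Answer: -23214/1442897 ≈ -0.016088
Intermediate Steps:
I = -35 (I = -39 + 4 = -35)
W(K) = K³ (W(K) = K*K² = K³)
r = 23214
r/W((I - 23) - 55) = 23214/(((-35 - 23) - 55)³) = 23214/((-58 - 55)³) = 23214/((-113)³) = 23214/(-1442897) = 23214*(-1/1442897) = -23214/1442897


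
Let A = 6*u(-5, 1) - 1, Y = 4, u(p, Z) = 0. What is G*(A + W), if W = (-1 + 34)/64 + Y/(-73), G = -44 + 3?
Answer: 103279/4672 ≈ 22.106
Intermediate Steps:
G = -41
W = 2153/4672 (W = (-1 + 34)/64 + 4/(-73) = 33*(1/64) + 4*(-1/73) = 33/64 - 4/73 = 2153/4672 ≈ 0.46083)
A = -1 (A = 6*0 - 1 = 0 - 1 = -1)
G*(A + W) = -41*(-1 + 2153/4672) = -41*(-2519/4672) = 103279/4672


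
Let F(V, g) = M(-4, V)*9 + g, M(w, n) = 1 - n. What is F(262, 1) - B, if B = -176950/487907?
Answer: -1145428686/487907 ≈ -2347.6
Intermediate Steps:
F(V, g) = 9 + g - 9*V (F(V, g) = (1 - V)*9 + g = (9 - 9*V) + g = 9 + g - 9*V)
B = -176950/487907 (B = -176950*1/487907 = -176950/487907 ≈ -0.36267)
F(262, 1) - B = (9 + 1 - 9*262) - 1*(-176950/487907) = (9 + 1 - 2358) + 176950/487907 = -2348 + 176950/487907 = -1145428686/487907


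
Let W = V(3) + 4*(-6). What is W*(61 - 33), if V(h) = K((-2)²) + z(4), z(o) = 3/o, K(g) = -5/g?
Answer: -686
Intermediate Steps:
V(h) = -½ (V(h) = -5/((-2)²) + 3/4 = -5/4 + 3*(¼) = -5*¼ + ¾ = -5/4 + ¾ = -½)
W = -49/2 (W = -½ + 4*(-6) = -½ - 24 = -49/2 ≈ -24.500)
W*(61 - 33) = -49*(61 - 33)/2 = -49/2*28 = -686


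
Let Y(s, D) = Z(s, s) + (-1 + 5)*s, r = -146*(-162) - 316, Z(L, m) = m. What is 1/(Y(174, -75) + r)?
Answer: 1/24206 ≈ 4.1312e-5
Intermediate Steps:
r = 23336 (r = 23652 - 316 = 23336)
Y(s, D) = 5*s (Y(s, D) = s + (-1 + 5)*s = s + 4*s = 5*s)
1/(Y(174, -75) + r) = 1/(5*174 + 23336) = 1/(870 + 23336) = 1/24206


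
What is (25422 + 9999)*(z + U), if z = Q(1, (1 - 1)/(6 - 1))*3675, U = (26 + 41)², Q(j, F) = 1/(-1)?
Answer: 28832694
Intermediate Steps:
Q(j, F) = -1
U = 4489 (U = 67² = 4489)
z = -3675 (z = -1*3675 = -3675)
(25422 + 9999)*(z + U) = (25422 + 9999)*(-3675 + 4489) = 35421*814 = 28832694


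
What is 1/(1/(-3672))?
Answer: -3672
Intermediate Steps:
1/(1/(-3672)) = 1/(-1/3672) = -3672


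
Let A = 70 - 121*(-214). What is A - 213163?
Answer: -187199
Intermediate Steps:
A = 25964 (A = 70 + 25894 = 25964)
A - 213163 = 25964 - 213163 = -187199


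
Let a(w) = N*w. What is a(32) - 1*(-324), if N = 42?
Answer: 1668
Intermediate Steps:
a(w) = 42*w
a(32) - 1*(-324) = 42*32 - 1*(-324) = 1344 + 324 = 1668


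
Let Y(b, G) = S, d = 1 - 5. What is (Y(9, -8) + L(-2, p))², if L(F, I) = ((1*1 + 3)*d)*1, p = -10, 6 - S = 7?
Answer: 289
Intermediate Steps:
S = -1 (S = 6 - 1*7 = 6 - 7 = -1)
d = -4
L(F, I) = -16 (L(F, I) = ((1*1 + 3)*(-4))*1 = ((1 + 3)*(-4))*1 = (4*(-4))*1 = -16*1 = -16)
Y(b, G) = -1
(Y(9, -8) + L(-2, p))² = (-1 - 16)² = (-17)² = 289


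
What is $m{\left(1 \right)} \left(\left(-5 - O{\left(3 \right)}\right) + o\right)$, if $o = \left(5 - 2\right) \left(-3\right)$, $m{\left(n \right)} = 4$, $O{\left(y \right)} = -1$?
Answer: $-52$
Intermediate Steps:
$o = -9$ ($o = 3 \left(-3\right) = -9$)
$m{\left(1 \right)} \left(\left(-5 - O{\left(3 \right)}\right) + o\right) = 4 \left(\left(-5 - -1\right) - 9\right) = 4 \left(\left(-5 + 1\right) - 9\right) = 4 \left(-4 - 9\right) = 4 \left(-13\right) = -52$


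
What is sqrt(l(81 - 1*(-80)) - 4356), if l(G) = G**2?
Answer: sqrt(21565) ≈ 146.85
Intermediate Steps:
sqrt(l(81 - 1*(-80)) - 4356) = sqrt((81 - 1*(-80))**2 - 4356) = sqrt((81 + 80)**2 - 4356) = sqrt(161**2 - 4356) = sqrt(25921 - 4356) = sqrt(21565)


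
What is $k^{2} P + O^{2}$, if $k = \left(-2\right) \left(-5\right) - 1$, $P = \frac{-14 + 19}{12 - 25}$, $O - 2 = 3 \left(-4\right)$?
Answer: $\frac{895}{13} \approx 68.846$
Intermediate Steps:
$O = -10$ ($O = 2 + 3 \left(-4\right) = 2 - 12 = -10$)
$P = - \frac{5}{13}$ ($P = \frac{5}{-13} = 5 \left(- \frac{1}{13}\right) = - \frac{5}{13} \approx -0.38462$)
$k = 9$ ($k = 10 - 1 = 9$)
$k^{2} P + O^{2} = 9^{2} \left(- \frac{5}{13}\right) + \left(-10\right)^{2} = 81 \left(- \frac{5}{13}\right) + 100 = - \frac{405}{13} + 100 = \frac{895}{13}$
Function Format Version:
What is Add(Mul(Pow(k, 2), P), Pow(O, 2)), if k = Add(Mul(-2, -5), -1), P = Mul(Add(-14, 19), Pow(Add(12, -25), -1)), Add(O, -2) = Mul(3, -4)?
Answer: Rational(895, 13) ≈ 68.846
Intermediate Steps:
O = -10 (O = Add(2, Mul(3, -4)) = Add(2, -12) = -10)
P = Rational(-5, 13) (P = Mul(5, Pow(-13, -1)) = Mul(5, Rational(-1, 13)) = Rational(-5, 13) ≈ -0.38462)
k = 9 (k = Add(10, -1) = 9)
Add(Mul(Pow(k, 2), P), Pow(O, 2)) = Add(Mul(Pow(9, 2), Rational(-5, 13)), Pow(-10, 2)) = Add(Mul(81, Rational(-5, 13)), 100) = Add(Rational(-405, 13), 100) = Rational(895, 13)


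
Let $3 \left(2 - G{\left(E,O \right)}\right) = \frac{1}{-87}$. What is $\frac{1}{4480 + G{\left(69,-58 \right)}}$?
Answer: $\frac{261}{1169803} \approx 0.00022311$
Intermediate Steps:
$G{\left(E,O \right)} = \frac{523}{261}$ ($G{\left(E,O \right)} = 2 - \frac{1}{3 \left(-87\right)} = 2 - - \frac{1}{261} = 2 + \frac{1}{261} = \frac{523}{261}$)
$\frac{1}{4480 + G{\left(69,-58 \right)}} = \frac{1}{4480 + \frac{523}{261}} = \frac{1}{\frac{1169803}{261}} = \frac{261}{1169803}$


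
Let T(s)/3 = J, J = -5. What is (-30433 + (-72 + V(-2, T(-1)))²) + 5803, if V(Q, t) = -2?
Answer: -19154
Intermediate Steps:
T(s) = -15 (T(s) = 3*(-5) = -15)
(-30433 + (-72 + V(-2, T(-1)))²) + 5803 = (-30433 + (-72 - 2)²) + 5803 = (-30433 + (-74)²) + 5803 = (-30433 + 5476) + 5803 = -24957 + 5803 = -19154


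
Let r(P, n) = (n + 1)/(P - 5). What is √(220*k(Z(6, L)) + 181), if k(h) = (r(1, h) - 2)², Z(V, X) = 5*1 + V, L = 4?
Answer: √5681 ≈ 75.372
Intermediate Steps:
Z(V, X) = 5 + V
r(P, n) = (1 + n)/(-5 + P)
k(h) = (-9/4 - h/4)² (k(h) = ((1 + h)/(-5 + 1) - 2)² = ((1 + h)/(-4) - 2)² = (-(1 + h)/4 - 2)² = ((-¼ - h/4) - 2)² = (-9/4 - h/4)²)
√(220*k(Z(6, L)) + 181) = √(220*((9 + (5 + 6))²/16) + 181) = √(220*((9 + 11)²/16) + 181) = √(220*((1/16)*20²) + 181) = √(220*((1/16)*400) + 181) = √(220*25 + 181) = √(5500 + 181) = √5681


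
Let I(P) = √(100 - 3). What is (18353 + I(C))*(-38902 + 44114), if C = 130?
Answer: 95655836 + 5212*√97 ≈ 9.5707e+7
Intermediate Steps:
I(P) = √97
(18353 + I(C))*(-38902 + 44114) = (18353 + √97)*(-38902 + 44114) = (18353 + √97)*5212 = 95655836 + 5212*√97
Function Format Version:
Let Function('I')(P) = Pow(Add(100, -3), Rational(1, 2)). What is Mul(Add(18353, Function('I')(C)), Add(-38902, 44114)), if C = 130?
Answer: Add(95655836, Mul(5212, Pow(97, Rational(1, 2)))) ≈ 9.5707e+7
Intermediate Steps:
Function('I')(P) = Pow(97, Rational(1, 2))
Mul(Add(18353, Function('I')(C)), Add(-38902, 44114)) = Mul(Add(18353, Pow(97, Rational(1, 2))), Add(-38902, 44114)) = Mul(Add(18353, Pow(97, Rational(1, 2))), 5212) = Add(95655836, Mul(5212, Pow(97, Rational(1, 2))))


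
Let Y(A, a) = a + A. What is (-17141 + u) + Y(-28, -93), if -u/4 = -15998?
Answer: 46730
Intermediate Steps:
u = 63992 (u = -4*(-15998) = 63992)
Y(A, a) = A + a
(-17141 + u) + Y(-28, -93) = (-17141 + 63992) + (-28 - 93) = 46851 - 121 = 46730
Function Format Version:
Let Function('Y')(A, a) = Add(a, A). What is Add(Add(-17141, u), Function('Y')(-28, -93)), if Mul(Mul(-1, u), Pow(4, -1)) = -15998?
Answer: 46730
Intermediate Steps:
u = 63992 (u = Mul(-4, -15998) = 63992)
Function('Y')(A, a) = Add(A, a)
Add(Add(-17141, u), Function('Y')(-28, -93)) = Add(Add(-17141, 63992), Add(-28, -93)) = Add(46851, -121) = 46730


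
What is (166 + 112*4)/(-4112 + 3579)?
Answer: -614/533 ≈ -1.1520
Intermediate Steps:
(166 + 112*4)/(-4112 + 3579) = (166 + 448)/(-533) = 614*(-1/533) = -614/533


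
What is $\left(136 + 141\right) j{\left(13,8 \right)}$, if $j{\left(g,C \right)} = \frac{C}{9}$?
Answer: $\frac{2216}{9} \approx 246.22$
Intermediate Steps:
$j{\left(g,C \right)} = \frac{C}{9}$ ($j{\left(g,C \right)} = C \frac{1}{9} = \frac{C}{9}$)
$\left(136 + 141\right) j{\left(13,8 \right)} = \left(136 + 141\right) \frac{1}{9} \cdot 8 = 277 \cdot \frac{8}{9} = \frac{2216}{9}$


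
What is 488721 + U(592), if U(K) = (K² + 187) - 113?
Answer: 839259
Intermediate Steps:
U(K) = 74 + K² (U(K) = (187 + K²) - 113 = 74 + K²)
488721 + U(592) = 488721 + (74 + 592²) = 488721 + (74 + 350464) = 488721 + 350538 = 839259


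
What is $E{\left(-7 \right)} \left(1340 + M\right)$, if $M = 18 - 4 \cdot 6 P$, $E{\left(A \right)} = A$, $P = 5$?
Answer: $-8666$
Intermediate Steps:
$M = -102$ ($M = 18 - 4 \cdot 6 \cdot 5 = 18 - 120 = -102$)
$E{\left(-7 \right)} \left(1340 + M\right) = - 7 \left(1340 - 102\right) = \left(-7\right) 1238 = -8666$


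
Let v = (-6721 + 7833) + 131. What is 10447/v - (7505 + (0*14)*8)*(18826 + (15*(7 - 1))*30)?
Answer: -200809908643/1243 ≈ -1.6155e+8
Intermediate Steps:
v = 1243 (v = 1112 + 131 = 1243)
10447/v - (7505 + (0*14)*8)*(18826 + (15*(7 - 1))*30) = 10447/1243 - (7505 + (0*14)*8)*(18826 + (15*(7 - 1))*30) = 10447*(1/1243) - (7505 + 0*8)*(18826 + (15*6)*30) = 10447/1243 - (7505 + 0)*(18826 + 90*30) = 10447/1243 - 7505*(18826 + 2700) = 10447/1243 - 7505*21526 = 10447/1243 - 1*161552630 = 10447/1243 - 161552630 = -200809908643/1243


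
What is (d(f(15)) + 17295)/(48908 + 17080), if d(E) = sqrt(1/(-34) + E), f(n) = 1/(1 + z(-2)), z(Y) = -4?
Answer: 5765/21996 + I*sqrt(3774)/6730776 ≈ 0.26209 + 9.1272e-6*I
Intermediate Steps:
f(n) = -1/3 (f(n) = 1/(1 - 4) = 1/(-3) = -1/3)
d(E) = sqrt(-1/34 + E)
(d(f(15)) + 17295)/(48908 + 17080) = (sqrt(-34 + 1156*(-1/3))/34 + 17295)/(48908 + 17080) = (sqrt(-34 - 1156/3)/34 + 17295)/65988 = (sqrt(-1258/3)/34 + 17295)*(1/65988) = ((I*sqrt(3774)/3)/34 + 17295)*(1/65988) = (I*sqrt(3774)/102 + 17295)*(1/65988) = (17295 + I*sqrt(3774)/102)*(1/65988) = 5765/21996 + I*sqrt(3774)/6730776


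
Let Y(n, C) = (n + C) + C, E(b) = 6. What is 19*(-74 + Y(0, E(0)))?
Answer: -1178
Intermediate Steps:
Y(n, C) = n + 2*C (Y(n, C) = (C + n) + C = n + 2*C)
19*(-74 + Y(0, E(0))) = 19*(-74 + (0 + 2*6)) = 19*(-74 + (0 + 12)) = 19*(-74 + 12) = 19*(-62) = -1178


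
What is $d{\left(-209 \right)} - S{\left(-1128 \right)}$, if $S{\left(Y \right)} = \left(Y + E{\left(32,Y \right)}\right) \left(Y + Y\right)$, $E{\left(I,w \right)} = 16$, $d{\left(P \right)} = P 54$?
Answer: $-2519958$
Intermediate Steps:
$d{\left(P \right)} = 54 P$
$S{\left(Y \right)} = 2 Y \left(16 + Y\right)$ ($S{\left(Y \right)} = \left(Y + 16\right) \left(Y + Y\right) = \left(16 + Y\right) 2 Y = 2 Y \left(16 + Y\right)$)
$d{\left(-209 \right)} - S{\left(-1128 \right)} = 54 \left(-209\right) - 2 \left(-1128\right) \left(16 - 1128\right) = -11286 - 2 \left(-1128\right) \left(-1112\right) = -11286 - 2508672 = -2519958$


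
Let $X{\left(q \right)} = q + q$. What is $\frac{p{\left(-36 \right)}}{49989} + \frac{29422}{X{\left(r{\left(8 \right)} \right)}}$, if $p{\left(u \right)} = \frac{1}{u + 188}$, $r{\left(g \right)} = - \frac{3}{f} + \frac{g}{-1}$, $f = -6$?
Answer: $- \frac{24839778489}{12663880} \approx -1961.5$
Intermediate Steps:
$r{\left(g \right)} = \frac{1}{2} - g$ ($r{\left(g \right)} = - \frac{3}{-6} + \frac{g}{-1} = \left(-3\right) \left(- \frac{1}{6}\right) + g \left(-1\right) = \frac{1}{2} - g$)
$X{\left(q \right)} = 2 q$
$p{\left(u \right)} = \frac{1}{188 + u}$
$\frac{p{\left(-36 \right)}}{49989} + \frac{29422}{X{\left(r{\left(8 \right)} \right)}} = \frac{1}{\left(188 - 36\right) 49989} + \frac{29422}{2 \left(\frac{1}{2} - 8\right)} = \frac{1}{152} \cdot \frac{1}{49989} + \frac{29422}{2 \left(\frac{1}{2} - 8\right)} = \frac{1}{152} \cdot \frac{1}{49989} + \frac{29422}{2 \left(- \frac{15}{2}\right)} = \frac{1}{7598328} + \frac{29422}{-15} = \frac{1}{7598328} + 29422 \left(- \frac{1}{15}\right) = \frac{1}{7598328} - \frac{29422}{15} = - \frac{24839778489}{12663880}$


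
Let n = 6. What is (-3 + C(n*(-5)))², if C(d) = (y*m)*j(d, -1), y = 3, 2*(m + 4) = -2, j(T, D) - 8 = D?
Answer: 11664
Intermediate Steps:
j(T, D) = 8 + D
m = -5 (m = -4 + (½)*(-2) = -4 - 1 = -5)
C(d) = -105 (C(d) = (3*(-5))*(8 - 1) = -15*7 = -105)
(-3 + C(n*(-5)))² = (-3 - 105)² = (-108)² = 11664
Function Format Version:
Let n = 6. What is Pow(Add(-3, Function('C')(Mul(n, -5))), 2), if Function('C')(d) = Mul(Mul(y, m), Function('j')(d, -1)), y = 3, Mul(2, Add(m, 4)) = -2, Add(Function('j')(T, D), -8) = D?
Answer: 11664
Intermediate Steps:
Function('j')(T, D) = Add(8, D)
m = -5 (m = Add(-4, Mul(Rational(1, 2), -2)) = Add(-4, -1) = -5)
Function('C')(d) = -105 (Function('C')(d) = Mul(Mul(3, -5), Add(8, -1)) = Mul(-15, 7) = -105)
Pow(Add(-3, Function('C')(Mul(n, -5))), 2) = Pow(Add(-3, -105), 2) = Pow(-108, 2) = 11664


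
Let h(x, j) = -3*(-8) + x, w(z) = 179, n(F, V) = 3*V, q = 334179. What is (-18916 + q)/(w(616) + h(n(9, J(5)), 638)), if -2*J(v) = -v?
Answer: 630526/421 ≈ 1497.7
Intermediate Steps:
J(v) = v/2 (J(v) = -(-1)*v/2 = v/2)
h(x, j) = 24 + x
(-18916 + q)/(w(616) + h(n(9, J(5)), 638)) = (-18916 + 334179)/(179 + (24 + 3*((½)*5))) = 315263/(179 + (24 + 3*(5/2))) = 315263/(179 + (24 + 15/2)) = 315263/(179 + 63/2) = 315263/(421/2) = 315263*(2/421) = 630526/421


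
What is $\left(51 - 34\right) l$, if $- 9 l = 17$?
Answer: $- \frac{289}{9} \approx -32.111$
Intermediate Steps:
$l = - \frac{17}{9}$ ($l = \left(- \frac{1}{9}\right) 17 = - \frac{17}{9} \approx -1.8889$)
$\left(51 - 34\right) l = \left(51 - 34\right) \left(- \frac{17}{9}\right) = 17 \left(- \frac{17}{9}\right) = - \frac{289}{9}$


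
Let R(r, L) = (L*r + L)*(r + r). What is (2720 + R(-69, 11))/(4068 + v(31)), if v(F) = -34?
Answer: 52972/2017 ≈ 26.263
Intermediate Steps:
R(r, L) = 2*r*(L + L*r) (R(r, L) = (L + L*r)*(2*r) = 2*r*(L + L*r))
(2720 + R(-69, 11))/(4068 + v(31)) = (2720 + 2*11*(-69)*(1 - 69))/(4068 - 34) = (2720 + 2*11*(-69)*(-68))/4034 = (2720 + 103224)*(1/4034) = 105944*(1/4034) = 52972/2017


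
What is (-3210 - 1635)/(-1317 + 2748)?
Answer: -1615/477 ≈ -3.3857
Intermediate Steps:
(-3210 - 1635)/(-1317 + 2748) = -4845/1431 = -4845*1/1431 = -1615/477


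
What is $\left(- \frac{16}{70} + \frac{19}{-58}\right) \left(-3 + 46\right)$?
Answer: $- \frac{48547}{2030} \approx -23.915$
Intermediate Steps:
$\left(- \frac{16}{70} + \frac{19}{-58}\right) \left(-3 + 46\right) = \left(\left(-16\right) \frac{1}{70} + 19 \left(- \frac{1}{58}\right)\right) 43 = \left(- \frac{8}{35} - \frac{19}{58}\right) 43 = \left(- \frac{1129}{2030}\right) 43 = - \frac{48547}{2030}$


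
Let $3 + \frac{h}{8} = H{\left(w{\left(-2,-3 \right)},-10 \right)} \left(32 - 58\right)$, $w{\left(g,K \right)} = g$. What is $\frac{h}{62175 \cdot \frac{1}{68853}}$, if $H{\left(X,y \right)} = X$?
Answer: $\frac{8996792}{20725} \approx 434.1$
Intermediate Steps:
$h = 392$ ($h = -24 + 8 \left(- 2 \left(32 - 58\right)\right) = -24 + 8 \left(\left(-2\right) \left(-26\right)\right) = -24 + 8 \cdot 52 = -24 + 416 = 392$)
$\frac{h}{62175 \cdot \frac{1}{68853}} = \frac{392}{62175 \cdot \frac{1}{68853}} = \frac{392}{\frac{20725}{22951}} = 392 \cdot \frac{22951}{20725} = \frac{8996792}{20725}$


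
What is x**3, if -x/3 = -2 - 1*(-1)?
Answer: 27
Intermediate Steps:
x = 3 (x = -3*(-2 - 1*(-1)) = -3*(-2 + 1) = -3*(-1) = 3)
x**3 = 3**3 = 27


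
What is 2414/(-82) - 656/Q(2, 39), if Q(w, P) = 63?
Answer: -102937/2583 ≈ -39.852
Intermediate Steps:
2414/(-82) - 656/Q(2, 39) = 2414/(-82) - 656/63 = 2414*(-1/82) - 656*1/63 = -1207/41 - 656/63 = -102937/2583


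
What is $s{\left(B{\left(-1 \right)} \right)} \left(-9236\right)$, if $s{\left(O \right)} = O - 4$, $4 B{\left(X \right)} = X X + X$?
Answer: $36944$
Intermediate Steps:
$B{\left(X \right)} = \frac{X}{4} + \frac{X^{2}}{4}$ ($B{\left(X \right)} = \frac{X X + X}{4} = \frac{X^{2} + X}{4} = \frac{X + X^{2}}{4} = \frac{X}{4} + \frac{X^{2}}{4}$)
$s{\left(O \right)} = -4 + O$ ($s{\left(O \right)} = O - 4 = -4 + O$)
$s{\left(B{\left(-1 \right)} \right)} \left(-9236\right) = \left(-4 + \frac{1}{4} \left(-1\right) \left(1 - 1\right)\right) \left(-9236\right) = \left(-4 + \frac{1}{4} \left(-1\right) 0\right) \left(-9236\right) = \left(-4 + 0\right) \left(-9236\right) = \left(-4\right) \left(-9236\right) = 36944$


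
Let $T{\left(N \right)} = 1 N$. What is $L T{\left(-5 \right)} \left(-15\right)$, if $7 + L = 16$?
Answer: $675$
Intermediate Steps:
$L = 9$ ($L = -7 + 16 = 9$)
$T{\left(N \right)} = N$
$L T{\left(-5 \right)} \left(-15\right) = 9 \left(-5\right) \left(-15\right) = \left(-45\right) \left(-15\right) = 675$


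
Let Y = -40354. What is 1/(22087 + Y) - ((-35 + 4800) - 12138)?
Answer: 134682590/18267 ≈ 7373.0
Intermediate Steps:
1/(22087 + Y) - ((-35 + 4800) - 12138) = 1/(22087 - 40354) - ((-35 + 4800) - 12138) = 1/(-18267) - (4765 - 12138) = -1/18267 - 1*(-7373) = -1/18267 + 7373 = 134682590/18267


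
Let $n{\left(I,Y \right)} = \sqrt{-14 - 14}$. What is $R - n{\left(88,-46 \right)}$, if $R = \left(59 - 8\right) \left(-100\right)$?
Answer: $-5100 - 2 i \sqrt{7} \approx -5100.0 - 5.2915 i$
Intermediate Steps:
$n{\left(I,Y \right)} = 2 i \sqrt{7}$ ($n{\left(I,Y \right)} = \sqrt{-28} = 2 i \sqrt{7}$)
$R = -5100$ ($R = 51 \left(-100\right) = -5100$)
$R - n{\left(88,-46 \right)} = -5100 - 2 i \sqrt{7}$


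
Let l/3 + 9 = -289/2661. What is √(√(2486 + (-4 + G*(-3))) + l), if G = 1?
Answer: √(-21499106 + 786769*√2479)/887 ≈ 4.7396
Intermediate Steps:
l = -24238/887 (l = -27 + 3*(-289/2661) = -27 - 289/887 = -24238/887 ≈ -27.326)
√(√(2486 + (-4 + G*(-3))) + l) = √(√(2486 + (-4 + 1*(-3))) - 24238/887) = √(√(2486 + (-4 - 3)) - 24238/887) = √(√(2486 - 7) - 24238/887) = √(√2479 - 24238/887) = √(-24238/887 + √2479)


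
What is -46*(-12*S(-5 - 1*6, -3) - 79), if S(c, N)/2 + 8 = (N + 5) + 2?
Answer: -782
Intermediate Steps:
S(c, N) = -2 + 2*N (S(c, N) = -16 + 2*((N + 5) + 2) = -16 + 2*((5 + N) + 2) = -16 + 2*(7 + N) = -16 + (14 + 2*N) = -2 + 2*N)
-46*(-12*S(-5 - 1*6, -3) - 79) = -46*(-12*(-2 + 2*(-3)) - 79) = -46*(-12*(-2 - 6) - 79) = -46*(-12*(-8) - 79) = -46*(96 - 79) = -46*17 = -782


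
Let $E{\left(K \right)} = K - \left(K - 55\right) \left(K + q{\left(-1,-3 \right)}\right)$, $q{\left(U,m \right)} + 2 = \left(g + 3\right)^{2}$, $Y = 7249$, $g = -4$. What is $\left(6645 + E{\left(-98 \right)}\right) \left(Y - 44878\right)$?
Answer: $323609400$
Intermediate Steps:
$q{\left(U,m \right)} = -1$ ($q{\left(U,m \right)} = -2 + \left(-4 + 3\right)^{2} = -2 + \left(-1\right)^{2} = -2 + 1 = -1$)
$E{\left(K \right)} = K - \left(-1 + K\right) \left(-55 + K\right)$ ($E{\left(K \right)} = K - \left(K - 55\right) \left(K - 1\right) = K - \left(-55 + K\right) \left(-1 + K\right) = K - \left(-1 + K\right) \left(-55 + K\right)$)
$\left(6645 + E{\left(-98 \right)}\right) \left(Y - 44878\right) = \left(6645 - 15245\right) \left(7249 - 44878\right) = \left(6645 - 15245\right) \left(-37629\right) = \left(-8600\right) \left(-37629\right) = 323609400$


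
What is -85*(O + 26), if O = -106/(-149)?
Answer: -338300/149 ≈ -2270.5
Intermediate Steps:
O = 106/149 (O = -106*(-1/149) = 106/149 ≈ 0.71141)
-85*(O + 26) = -85*(106/149 + 26) = -85*3980/149 = -338300/149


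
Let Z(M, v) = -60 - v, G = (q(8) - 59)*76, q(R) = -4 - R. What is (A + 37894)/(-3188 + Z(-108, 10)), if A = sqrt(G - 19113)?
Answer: -18947/1629 - I*sqrt(24509)/3258 ≈ -11.631 - 0.048052*I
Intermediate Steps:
G = -5396 (G = ((-4 - 1*8) - 59)*76 = ((-4 - 8) - 59)*76 = (-12 - 59)*76 = -71*76 = -5396)
A = I*sqrt(24509) (A = sqrt(-5396 - 19113) = sqrt(-24509) = I*sqrt(24509) ≈ 156.55*I)
(A + 37894)/(-3188 + Z(-108, 10)) = (I*sqrt(24509) + 37894)/(-3188 + (-60 - 1*10)) = (37894 + I*sqrt(24509))/(-3188 + (-60 - 10)) = (37894 + I*sqrt(24509))/(-3188 - 70) = (37894 + I*sqrt(24509))/(-3258) = (37894 + I*sqrt(24509))*(-1/3258) = -18947/1629 - I*sqrt(24509)/3258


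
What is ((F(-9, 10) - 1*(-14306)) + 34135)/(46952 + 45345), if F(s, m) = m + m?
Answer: 48461/92297 ≈ 0.52505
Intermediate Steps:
F(s, m) = 2*m
((F(-9, 10) - 1*(-14306)) + 34135)/(46952 + 45345) = ((2*10 - 1*(-14306)) + 34135)/(46952 + 45345) = ((20 + 14306) + 34135)/92297 = (14326 + 34135)*(1/92297) = 48461*(1/92297) = 48461/92297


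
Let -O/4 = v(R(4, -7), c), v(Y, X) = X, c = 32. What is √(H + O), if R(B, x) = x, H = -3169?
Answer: I*√3297 ≈ 57.419*I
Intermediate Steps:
O = -128 (O = -4*32 = -128)
√(H + O) = √(-3169 - 128) = √(-3297) = I*√3297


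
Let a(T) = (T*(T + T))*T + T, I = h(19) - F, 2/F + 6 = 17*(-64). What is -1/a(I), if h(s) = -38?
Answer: 163667323/17965133532315 ≈ 9.1103e-6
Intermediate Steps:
F = -1/547 (F = 2/(-6 + 17*(-64)) = 2/(-6 - 1088) = 2/(-1094) = 2*(-1/1094) = -1/547 ≈ -0.0018282)
I = -20785/547 (I = -38 - 1*(-1/547) = -38 + 1/547 = -20785/547 ≈ -37.998)
a(T) = T + 2*T³ (a(T) = (T*(2*T))*T + T = (2*T²)*T + T = 2*T³ + T = T + 2*T³)
-1/a(I) = -1/(-20785/547 + 2*(-20785/547)³) = -1/(-20785/547 + 2*(-8979457236625/163667323)) = -1/(-20785/547 - 17958914473250/163667323) = -1/(-17965133532315/163667323) = -1*(-163667323/17965133532315) = 163667323/17965133532315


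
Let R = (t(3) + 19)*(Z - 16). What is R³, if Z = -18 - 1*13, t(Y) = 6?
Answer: -1622234375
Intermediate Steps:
Z = -31 (Z = -18 - 13 = -31)
R = -1175 (R = (6 + 19)*(-31 - 16) = 25*(-47) = -1175)
R³ = (-1175)³ = -1622234375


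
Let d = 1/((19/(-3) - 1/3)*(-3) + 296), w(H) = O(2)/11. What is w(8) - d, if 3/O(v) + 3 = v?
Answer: -959/3476 ≈ -0.27589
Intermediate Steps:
O(v) = 3/(-3 + v)
w(H) = -3/11 (w(H) = (3/(-3 + 2))/11 = (3/(-1))*(1/11) = (3*(-1))*(1/11) = -3*1/11 = -3/11)
d = 1/316 (d = 1/((19*(-⅓) - 1*⅓)*(-3) + 296) = 1/((-19/3 - ⅓)*(-3) + 296) = 1/(-20/3*(-3) + 296) = 1/(20 + 296) = 1/316 ≈ 0.0031646)
w(8) - d = -3/11 - 1*1/316 = -3/11 - 1/316 = -959/3476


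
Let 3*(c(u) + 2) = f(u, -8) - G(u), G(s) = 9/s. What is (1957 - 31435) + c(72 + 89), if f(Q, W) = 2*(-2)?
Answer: -14239493/483 ≈ -29481.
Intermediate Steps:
f(Q, W) = -4
c(u) = -10/3 - 3/u (c(u) = -2 + (-4 - 9/u)/3 = -2 + (-4/3 - 3/u) = -10/3 - 3/u)
(1957 - 31435) + c(72 + 89) = (1957 - 31435) + (-10/3 - 3/(72 + 89)) = -29478 + (-10/3 - 3/161) = -29478 - 1619/483 = -14239493/483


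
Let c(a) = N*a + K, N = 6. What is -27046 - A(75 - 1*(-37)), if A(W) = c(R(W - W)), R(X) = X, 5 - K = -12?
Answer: -27063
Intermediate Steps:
K = 17 (K = 5 - 1*(-12) = 5 + 12 = 17)
c(a) = 17 + 6*a (c(a) = 6*a + 17 = 17 + 6*a)
A(W) = 17 (A(W) = 17 + 6*(W - W) = 17 + 6*0 = 17 + 0 = 17)
-27046 - A(75 - 1*(-37)) = -27046 - 1*17 = -27046 - 17 = -27063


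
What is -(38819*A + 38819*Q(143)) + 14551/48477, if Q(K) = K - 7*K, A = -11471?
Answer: 23201065600678/48477 ≈ 4.7860e+8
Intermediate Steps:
Q(K) = -6*K
-(38819*A + 38819*Q(143)) + 14551/48477 = -38819/(1/(-11471 - 6*143)) + 14551/48477 = -38819/(1/(-11471 - 858)) + 14551*(1/48477) = -38819/(1/(-12329)) + 14551/48477 = -38819/(-1/12329) + 14551/48477 = -38819*(-12329) + 14551/48477 = 478599451 + 14551/48477 = 23201065600678/48477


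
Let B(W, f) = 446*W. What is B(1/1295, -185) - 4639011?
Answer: -6007518799/1295 ≈ -4.6390e+6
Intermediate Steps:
B(1/1295, -185) - 4639011 = 446/1295 - 4639011 = -6007518799/1295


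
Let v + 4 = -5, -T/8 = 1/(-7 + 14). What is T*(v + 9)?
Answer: 0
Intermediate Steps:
T = -8/7 (T = -8/(-7 + 14) = -8/7 ≈ -1.1429)
v = -9 (v = -4 - 5 = -9)
T*(v + 9) = -8*(-9 + 9)/7 = -8/7*0 = 0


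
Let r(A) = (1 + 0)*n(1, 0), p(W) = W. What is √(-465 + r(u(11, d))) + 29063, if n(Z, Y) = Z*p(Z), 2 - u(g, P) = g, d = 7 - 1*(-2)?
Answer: 29063 + 4*I*√29 ≈ 29063.0 + 21.541*I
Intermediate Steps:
d = 9 (d = 7 + 2 = 9)
u(g, P) = 2 - g
n(Z, Y) = Z² (n(Z, Y) = Z*Z = Z²)
r(A) = 1 (r(A) = (1 + 0)*1² = 1*1 = 1)
√(-465 + r(u(11, d))) + 29063 = √(-465 + 1) + 29063 = √(-464) + 29063 = 4*I*√29 + 29063 = 29063 + 4*I*√29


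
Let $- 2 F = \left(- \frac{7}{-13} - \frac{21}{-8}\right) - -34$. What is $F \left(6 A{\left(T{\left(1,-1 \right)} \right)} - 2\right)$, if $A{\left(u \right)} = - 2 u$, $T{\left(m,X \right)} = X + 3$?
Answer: $\frac{3865}{8} \approx 483.13$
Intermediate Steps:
$T{\left(m,X \right)} = 3 + X$
$F = - \frac{3865}{208}$ ($F = - \frac{\left(- \frac{7}{-13} - \frac{21}{-8}\right) - -34}{2} = - \frac{\left(\left(-7\right) \left(- \frac{1}{13}\right) - - \frac{21}{8}\right) + 34}{2} = - \frac{\left(\frac{7}{13} + \frac{21}{8}\right) + 34}{2} = - \frac{\frac{329}{104} + 34}{2} = \left(- \frac{1}{2}\right) \frac{3865}{104} = - \frac{3865}{208} \approx -18.582$)
$F \left(6 A{\left(T{\left(1,-1 \right)} \right)} - 2\right) = - \frac{3865 \left(6 \left(- 2 \left(3 - 1\right)\right) - 2\right)}{208} = - \frac{3865 \left(6 \left(\left(-2\right) 2\right) - 2\right)}{208} = - \frac{3865 \left(6 \left(-4\right) - 2\right)}{208} = - \frac{3865 \left(-24 - 2\right)}{208} = \left(- \frac{3865}{208}\right) \left(-26\right) = \frac{3865}{8}$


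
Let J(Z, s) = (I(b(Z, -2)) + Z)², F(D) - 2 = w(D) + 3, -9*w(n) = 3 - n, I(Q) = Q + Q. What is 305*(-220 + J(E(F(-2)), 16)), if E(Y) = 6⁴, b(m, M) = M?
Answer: 509058420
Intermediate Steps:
I(Q) = 2*Q
w(n) = -⅓ + n/9 (w(n) = -(3 - n)/9 = -⅓ + n/9)
F(D) = 14/3 + D/9 (F(D) = 2 + ((-⅓ + D/9) + 3) = 2 + (8/3 + D/9) = 14/3 + D/9)
E(Y) = 1296
J(Z, s) = (-4 + Z)² (J(Z, s) = (2*(-2) + Z)² = (-4 + Z)²)
305*(-220 + J(E(F(-2)), 16)) = 305*(-220 + (-4 + 1296)²) = 305*(-220 + 1292²) = 305*(-220 + 1669264) = 305*1669044 = 509058420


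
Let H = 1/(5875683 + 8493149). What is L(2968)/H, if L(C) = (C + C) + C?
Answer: 127940080128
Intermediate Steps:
H = 1/14368832 ≈ 6.9595e-8
L(C) = 3*C (L(C) = 2*C + C = 3*C)
L(2968)/H = (3*2968)/(1/14368832) = 8904*14368832 = 127940080128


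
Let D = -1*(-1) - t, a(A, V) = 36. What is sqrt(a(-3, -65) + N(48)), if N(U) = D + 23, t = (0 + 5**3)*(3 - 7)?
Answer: 4*sqrt(35) ≈ 23.664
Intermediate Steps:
t = -500 (t = (0 + 125)*(-4) = 125*(-4) = -500)
D = 501 (D = -1*(-1) - 1*(-500) = 1 + 500 = 501)
N(U) = 524 (N(U) = 501 + 23 = 524)
sqrt(a(-3, -65) + N(48)) = sqrt(36 + 524) = sqrt(560) = 4*sqrt(35)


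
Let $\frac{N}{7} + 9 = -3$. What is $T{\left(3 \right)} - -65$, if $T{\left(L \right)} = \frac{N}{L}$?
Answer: $37$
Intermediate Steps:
$N = -84$ ($N = -63 + 7 \left(-3\right) = -63 - 21 = -84$)
$T{\left(L \right)} = - \frac{84}{L}$
$T{\left(3 \right)} - -65 = - \frac{84}{3} - -65 = \left(-84\right) \frac{1}{3} + 65 = -28 + 65 = 37$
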